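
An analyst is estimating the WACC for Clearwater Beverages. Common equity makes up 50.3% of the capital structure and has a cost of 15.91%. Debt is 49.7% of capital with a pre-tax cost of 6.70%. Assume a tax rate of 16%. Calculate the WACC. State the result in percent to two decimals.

10.80%

After-tax cost of debt = 6.7% × (1 − 16%) = 5.6280%.
WACC = 0.503 × 15.9100% + 0.497 × 5.6280% = 10.7998%.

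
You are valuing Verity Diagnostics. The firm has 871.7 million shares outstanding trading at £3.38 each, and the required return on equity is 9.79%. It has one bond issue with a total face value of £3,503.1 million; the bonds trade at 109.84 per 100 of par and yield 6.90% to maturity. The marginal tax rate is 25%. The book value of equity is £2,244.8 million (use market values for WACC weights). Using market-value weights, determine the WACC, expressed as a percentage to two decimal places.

7.18%

Market value of equity E = 3.38 × 871.7m = 2946.346m. Market value of debt D = 3503.1m × 109.84/100 = 3847.80504m.
Total capital V = 2946.346 + 3847.80504 = 6794.15104.
Equity: weight = 2946.346/6794.15104 = 0.4337; cost = 9.79%.
Bonds outstanding: weight = 3847.80504/6794.15104 = 0.5663; after-tax cost = 6.9% × (1 − 25%) = 5.1750%.
WACC = 0.4337 × 9.7900% + 0.5663 × 5.1750% = 7.1763%.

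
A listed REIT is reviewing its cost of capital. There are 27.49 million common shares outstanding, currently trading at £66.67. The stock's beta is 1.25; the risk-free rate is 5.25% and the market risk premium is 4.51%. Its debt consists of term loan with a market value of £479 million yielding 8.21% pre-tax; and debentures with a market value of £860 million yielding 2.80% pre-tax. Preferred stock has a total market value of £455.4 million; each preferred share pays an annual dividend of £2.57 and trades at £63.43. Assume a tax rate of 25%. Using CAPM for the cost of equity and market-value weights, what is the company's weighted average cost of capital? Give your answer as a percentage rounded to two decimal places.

7.32%

Cost of equity via CAPM: Re = 5.25% + 1.25 × 4.51% = 10.8875%.
Cost of preferred: Rp = 2.57 / 63.43 = 4.0517%.
Market value of equity E = 66.67 × 27.49m = 1832.7583m.
Total capital V = 1832.7583 + 455.4 + 479 + 860 = 3627.1583.
Equity: weight = 1832.7583/3627.1583 = 0.5053; cost = 10.8875%.
Preferred: weight = 455.4/3627.1583 = 0.1256; cost = 4.0517%.
Term loan: weight = 479/3627.1583 = 0.1321; after-tax cost = 8.21% × (1 − 25%) = 6.1575%.
Debentures: weight = 860/3627.1583 = 0.2371; after-tax cost = 2.8% × (1 − 25%) = 2.1000%.
WACC = 0.5053 × 10.8875% + 0.1256 × 4.0517% + 0.1321 × 6.1575% + 0.2371 × 2.1000% = 7.3211%.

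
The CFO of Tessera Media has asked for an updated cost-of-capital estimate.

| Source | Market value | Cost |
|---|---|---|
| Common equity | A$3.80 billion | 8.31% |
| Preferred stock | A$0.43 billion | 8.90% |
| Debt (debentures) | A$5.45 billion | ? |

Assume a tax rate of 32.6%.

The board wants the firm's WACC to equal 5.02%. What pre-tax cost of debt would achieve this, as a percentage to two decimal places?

Total capital V = 3.8 + 0.43 + 5.45 = 9.68.
Equity weight = 3.8/9.68 = 0.3926.
Preferred weight = 0.43/9.68 = 0.0444.
Debentures weight = 5.45/9.68 = 0.5630.
Equity contribution = 0.3926 × 8.31% = 3.2622%.
Preferred contribution = 0.0444 × 8.9% = 0.3954%.
Remaining for debt = 5.02% − 3.6575% = 1.3625%.
Rd × (1 − 32.6%) × 0.5630 = 1.3625%  ⇒  Rd = 3.5904%.

3.59%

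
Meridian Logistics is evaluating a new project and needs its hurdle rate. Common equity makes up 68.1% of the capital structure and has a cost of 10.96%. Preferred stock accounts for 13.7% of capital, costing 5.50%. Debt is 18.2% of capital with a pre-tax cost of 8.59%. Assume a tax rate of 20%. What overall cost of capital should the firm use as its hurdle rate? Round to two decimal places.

After-tax cost of debt = 8.59% × (1 − 20%) = 6.8720%.
WACC = 0.681 × 10.9600% + 0.137 × 5.5000% + 0.182 × 6.8720% = 9.4680%.

9.47%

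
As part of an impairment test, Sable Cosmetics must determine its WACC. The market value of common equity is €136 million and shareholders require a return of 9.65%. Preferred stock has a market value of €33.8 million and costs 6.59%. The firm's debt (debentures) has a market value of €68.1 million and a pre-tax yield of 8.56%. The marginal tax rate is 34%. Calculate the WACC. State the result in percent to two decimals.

8.07%

Total capital V = 136 + 33.8 + 68.1 = 237.9.
Equity: weight = 136/237.9 = 0.5717; cost = 9.65%.
Preferred: weight = 33.8/237.9 = 0.1421; cost = 6.59%.
Debentures: weight = 68.1/237.9 = 0.2863; after-tax cost = 8.56% × (1 − 34%) = 5.6496%.
WACC = 0.5717 × 9.6500% + 0.1421 × 6.5900% + 0.2863 × 5.6496% = 8.0701%.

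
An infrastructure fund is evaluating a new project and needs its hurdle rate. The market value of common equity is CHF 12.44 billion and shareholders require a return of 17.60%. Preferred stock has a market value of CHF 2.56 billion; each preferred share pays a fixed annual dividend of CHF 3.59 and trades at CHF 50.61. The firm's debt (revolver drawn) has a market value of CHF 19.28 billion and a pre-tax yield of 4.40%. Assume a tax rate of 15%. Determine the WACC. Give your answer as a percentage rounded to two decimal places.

9.02%

Cost of preferred: Rp = 3.59 / 50.61 = 7.0935%.
Total capital V = 12.44 + 2.56 + 19.28 = 34.28.
Equity: weight = 12.44/34.28 = 0.3629; cost = 17.6%.
Preferred: weight = 2.56/34.28 = 0.0747; cost = 7.0935%.
Revolver drawn: weight = 19.28/34.28 = 0.5624; after-tax cost = 4.4% × (1 − 15%) = 3.7400%.
WACC = 0.3629 × 17.6000% + 0.0747 × 7.0935% + 0.5624 × 3.7400% = 9.0201%.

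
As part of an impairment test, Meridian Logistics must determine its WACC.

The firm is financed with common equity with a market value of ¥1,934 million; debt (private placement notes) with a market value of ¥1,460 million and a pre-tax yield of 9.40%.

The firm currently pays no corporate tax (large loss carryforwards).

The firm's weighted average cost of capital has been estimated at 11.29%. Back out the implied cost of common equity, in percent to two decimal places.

Total capital V = 1934 + 1460 = 3394.
Equity weight = 1934/3394 = 0.5698.
Private placement notes weight = 1460/3394 = 0.4302.
Debt contribution = 0.4302 × 9.4% × (1 − 0%) = 4.0436%.
Required equity contribution = 11.29% − 4.0436% = 7.2464%.
Re = 7.2464% / 0.5698 = 12.7168%.

12.72%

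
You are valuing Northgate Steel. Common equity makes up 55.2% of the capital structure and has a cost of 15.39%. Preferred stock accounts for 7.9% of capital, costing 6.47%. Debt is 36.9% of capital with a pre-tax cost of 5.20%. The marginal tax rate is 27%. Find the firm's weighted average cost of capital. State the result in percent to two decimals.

After-tax cost of debt = 5.2% × (1 − 27%) = 3.7960%.
WACC = 0.552 × 15.3900% + 0.079 × 6.4700% + 0.369 × 3.7960% = 10.4071%.

10.41%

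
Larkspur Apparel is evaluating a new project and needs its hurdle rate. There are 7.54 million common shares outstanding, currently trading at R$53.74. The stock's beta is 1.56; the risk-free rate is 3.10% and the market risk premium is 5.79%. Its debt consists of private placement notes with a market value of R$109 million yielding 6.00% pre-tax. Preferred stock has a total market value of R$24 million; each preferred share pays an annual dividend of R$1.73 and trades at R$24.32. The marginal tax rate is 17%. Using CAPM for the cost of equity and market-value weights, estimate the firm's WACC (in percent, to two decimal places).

10.46%

Cost of equity via CAPM: Re = 3.1% + 1.56 × 5.79% = 12.1324%.
Cost of preferred: Rp = 1.73 / 24.32 = 7.1135%.
Market value of equity E = 53.74 × 7.54m = 405.1996m.
Total capital V = 405.1996 + 24 + 109 = 538.1996.
Equity: weight = 405.1996/538.1996 = 0.7529; cost = 12.1324%.
Preferred: weight = 24/538.1996 = 0.0446; cost = 7.1135%.
Private placement notes: weight = 109/538.1996 = 0.2025; after-tax cost = 6% × (1 − 17%) = 4.9800%.
WACC = 0.7529 × 12.1324% + 0.0446 × 7.1135% + 0.2025 × 4.9800% = 10.4600%.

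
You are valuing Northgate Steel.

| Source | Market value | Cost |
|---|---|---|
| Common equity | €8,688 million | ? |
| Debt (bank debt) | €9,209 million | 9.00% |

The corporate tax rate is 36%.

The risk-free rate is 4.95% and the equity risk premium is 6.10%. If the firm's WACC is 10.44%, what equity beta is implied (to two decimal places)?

1.71

Total capital V = 8688 + 9209 = 17897.
Equity weight = 8688/17897 = 0.4854.
Bank debt weight = 9209/17897 = 0.5146.
Debt contribution = 0.5146 × 9% × (1 − 36%) = 2.9638%.
Required equity contribution = 10.44% − 2.9638% = 7.4762%  ⇒  Re = 15.4006%.
CAPM: 15.4006% = 4.95% + β × 6.1%  ⇒  β = 1.7132.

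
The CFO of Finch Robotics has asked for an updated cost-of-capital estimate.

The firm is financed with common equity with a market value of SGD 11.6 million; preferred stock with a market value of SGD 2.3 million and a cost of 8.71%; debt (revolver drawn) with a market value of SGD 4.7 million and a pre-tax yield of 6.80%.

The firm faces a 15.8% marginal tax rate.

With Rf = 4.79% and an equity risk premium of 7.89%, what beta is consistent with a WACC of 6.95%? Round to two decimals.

Total capital V = 11.6 + 2.3 + 4.7 = 18.6.
Equity weight = 11.6/18.6 = 0.6237.
Preferred weight = 2.3/18.6 = 0.1237.
Revolver drawn weight = 4.7/18.6 = 0.2527.
Debt contribution = 0.2527 × 6.8% × (1 − 15.8%) = 1.4468%.
Preferred contribution = 0.1237 × 8.71% = 1.0770%.
Required equity contribution = 6.95% − 2.5238% = 4.4262%  ⇒  Re = 7.0971%.
CAPM: 7.0971% = 4.79% + β × 7.89%  ⇒  β = 0.2924.

0.29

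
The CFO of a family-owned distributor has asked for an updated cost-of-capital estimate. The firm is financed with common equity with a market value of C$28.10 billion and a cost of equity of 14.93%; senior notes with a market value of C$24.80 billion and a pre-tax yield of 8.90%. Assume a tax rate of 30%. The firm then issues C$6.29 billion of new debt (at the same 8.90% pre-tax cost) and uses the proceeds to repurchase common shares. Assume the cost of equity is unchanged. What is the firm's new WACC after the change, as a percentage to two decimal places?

After the change:
Total capital V = 21.81 + 31.09 = 52.9.
Equity: weight = 21.81/52.9 = 0.4123; cost = 14.93%.
Senior notes: weight = 31.09/52.9 = 0.5877; after-tax cost = 8.9% × (1 − 30%) = 6.2300%.
WACC = 0.4123 × 14.9300% + 0.5877 × 6.2300% = 9.8169%.

9.82%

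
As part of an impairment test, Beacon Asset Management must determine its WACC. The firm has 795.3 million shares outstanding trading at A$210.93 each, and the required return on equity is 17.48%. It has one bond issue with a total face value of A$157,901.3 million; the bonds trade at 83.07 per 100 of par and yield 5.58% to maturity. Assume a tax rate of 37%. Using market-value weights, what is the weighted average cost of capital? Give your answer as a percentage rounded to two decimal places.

11.35%

Market value of equity E = 210.93 × 795.3m = 167752.629m. Market value of debt D = 157901.3m × 83.07/100 = 131168.60991m.
Total capital V = 167752.629 + 131168.60991 = 298921.23891.
Equity: weight = 167752.629/298921.23891 = 0.5612; cost = 17.48%.
Bonds outstanding: weight = 131168.60991/298921.23891 = 0.4388; after-tax cost = 5.58% × (1 − 37%) = 3.5154%.
WACC = 0.5612 × 17.4800% + 0.4388 × 3.5154% = 11.3522%.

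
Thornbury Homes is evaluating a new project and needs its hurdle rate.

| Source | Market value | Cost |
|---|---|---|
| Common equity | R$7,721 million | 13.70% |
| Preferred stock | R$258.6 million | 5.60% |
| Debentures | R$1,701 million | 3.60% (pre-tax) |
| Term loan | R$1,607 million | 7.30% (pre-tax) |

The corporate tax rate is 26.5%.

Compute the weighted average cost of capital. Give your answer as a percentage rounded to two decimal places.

10.66%

Total capital V = 7721 + 258.6 + 1701 + 1607 = 11287.6.
Equity: weight = 7721/11287.6 = 0.6840; cost = 13.7%.
Preferred: weight = 258.6/11287.6 = 0.0229; cost = 5.6%.
Debentures: weight = 1701/11287.6 = 0.1507; after-tax cost = 3.6% × (1 − 26.5%) = 2.6460%.
Term loan: weight = 1607/11287.6 = 0.1424; after-tax cost = 7.3% × (1 − 26.5%) = 5.3655%.
WACC = 0.6840 × 13.7000% + 0.0229 × 5.6000% + 0.1507 × 2.6460% + 0.1424 × 5.3655% = 10.6621%.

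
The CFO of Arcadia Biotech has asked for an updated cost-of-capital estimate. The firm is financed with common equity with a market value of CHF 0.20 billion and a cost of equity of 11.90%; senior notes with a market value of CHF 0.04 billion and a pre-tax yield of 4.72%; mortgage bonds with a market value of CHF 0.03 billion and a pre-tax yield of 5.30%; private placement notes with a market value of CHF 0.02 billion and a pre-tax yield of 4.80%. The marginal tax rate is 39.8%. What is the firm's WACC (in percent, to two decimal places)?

Total capital V = 0.2 + 0.04 + 0.03 + 0.02 = 0.29.
Equity: weight = 0.2/0.29 = 0.6897; cost = 11.9%.
Senior notes: weight = 0.04/0.29 = 0.1379; after-tax cost = 4.72% × (1 − 39.8%) = 2.8414%.
Mortgage bonds: weight = 0.03/0.29 = 0.1034; after-tax cost = 5.3% × (1 − 39.8%) = 3.1906%.
Private placement notes: weight = 0.02/0.29 = 0.0690; after-tax cost = 4.8% × (1 − 39.8%) = 2.8896%.
WACC = 0.6897 × 11.9000% + 0.1379 × 2.8414% + 0.1034 × 3.1906% + 0.0690 × 2.8896% = 9.1282%.

9.13%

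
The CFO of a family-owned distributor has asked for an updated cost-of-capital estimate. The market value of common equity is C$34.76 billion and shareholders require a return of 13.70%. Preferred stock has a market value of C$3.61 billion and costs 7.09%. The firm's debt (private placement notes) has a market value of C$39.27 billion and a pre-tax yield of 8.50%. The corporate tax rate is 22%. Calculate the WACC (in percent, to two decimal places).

Total capital V = 34.76 + 3.61 + 39.27 = 77.64.
Equity: weight = 34.76/77.64 = 0.4477; cost = 13.7%.
Preferred: weight = 3.61/77.64 = 0.0465; cost = 7.09%.
Private placement notes: weight = 39.27/77.64 = 0.5058; after-tax cost = 8.5% × (1 − 22%) = 6.6300%.
WACC = 0.4477 × 13.7000% + 0.0465 × 7.0900% + 0.5058 × 6.6300% = 9.8167%.

9.82%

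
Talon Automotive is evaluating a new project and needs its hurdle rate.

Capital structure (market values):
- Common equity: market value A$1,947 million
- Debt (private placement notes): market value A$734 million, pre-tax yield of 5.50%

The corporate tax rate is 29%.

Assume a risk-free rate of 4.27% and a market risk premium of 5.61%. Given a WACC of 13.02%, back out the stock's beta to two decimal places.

Total capital V = 1947 + 734 = 2681.
Equity weight = 1947/2681 = 0.7262.
Private placement notes weight = 734/2681 = 0.2738.
Debt contribution = 0.2738 × 5.5% × (1 − 29%) = 1.0691%.
Required equity contribution = 13.02% − 1.0691% = 11.9509%  ⇒  Re = 16.4563%.
CAPM: 16.4563% = 4.27% + β × 5.61%  ⇒  β = 2.1722.

2.17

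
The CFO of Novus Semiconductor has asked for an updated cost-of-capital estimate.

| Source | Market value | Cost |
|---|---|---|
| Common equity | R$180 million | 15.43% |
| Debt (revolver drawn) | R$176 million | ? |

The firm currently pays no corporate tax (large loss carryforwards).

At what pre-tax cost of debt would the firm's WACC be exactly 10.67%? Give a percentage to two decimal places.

Total capital V = 180 + 176 = 356.
Equity weight = 180/356 = 0.5056.
Revolver drawn weight = 176/356 = 0.4944.
Equity contribution = 0.5056 × 15.43% = 7.8017%.
Remaining for debt = 10.67% − 7.8017% = 2.8683%.
Rd × (1 − 0%) × 0.4944 = 2.8683%  ⇒  Rd = 5.8018%.

5.80%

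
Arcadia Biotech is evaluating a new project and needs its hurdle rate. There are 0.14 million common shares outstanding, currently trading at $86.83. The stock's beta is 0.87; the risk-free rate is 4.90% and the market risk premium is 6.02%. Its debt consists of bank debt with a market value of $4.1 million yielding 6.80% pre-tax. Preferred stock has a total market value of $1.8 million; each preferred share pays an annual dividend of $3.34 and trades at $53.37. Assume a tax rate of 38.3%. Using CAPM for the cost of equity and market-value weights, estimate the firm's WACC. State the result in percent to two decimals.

Cost of equity via CAPM: Re = 4.9% + 0.87 × 6.02% = 10.1374%.
Cost of preferred: Rp = 3.34 / 53.37 = 6.2582%.
Market value of equity E = 86.83 × 0.14m = 12.1562m.
Total capital V = 12.1562 + 1.8 + 4.1 = 18.0562.
Equity: weight = 12.1562/18.0562 = 0.6732; cost = 10.1374%.
Preferred: weight = 1.8/18.0562 = 0.0997; cost = 6.2582%.
Bank debt: weight = 4.1/18.0562 = 0.2271; after-tax cost = 6.8% × (1 − 38.3%) = 4.1956%.
WACC = 0.6732 × 10.1374% + 0.0997 × 6.2582% + 0.2271 × 4.1956% = 8.4015%.

8.40%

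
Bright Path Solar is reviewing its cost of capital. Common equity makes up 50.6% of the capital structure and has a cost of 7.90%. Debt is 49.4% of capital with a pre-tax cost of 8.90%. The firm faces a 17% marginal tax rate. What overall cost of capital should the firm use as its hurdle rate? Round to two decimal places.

7.65%

After-tax cost of debt = 8.9% × (1 − 17%) = 7.3870%.
WACC = 0.506 × 7.9000% + 0.494 × 7.3870% = 7.6466%.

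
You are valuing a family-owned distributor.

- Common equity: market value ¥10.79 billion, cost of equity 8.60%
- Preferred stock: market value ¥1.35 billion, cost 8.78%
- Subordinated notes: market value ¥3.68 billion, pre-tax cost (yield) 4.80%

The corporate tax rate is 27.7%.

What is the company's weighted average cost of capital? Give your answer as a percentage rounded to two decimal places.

7.42%

Total capital V = 10.79 + 1.35 + 3.68 = 15.82.
Equity: weight = 10.79/15.82 = 0.6820; cost = 8.6%.
Preferred: weight = 1.35/15.82 = 0.0853; cost = 8.78%.
Subordinated notes: weight = 3.68/15.82 = 0.2326; after-tax cost = 4.8% × (1 − 27.7%) = 3.4704%.
WACC = 0.6820 × 8.6000% + 0.0853 × 8.7800% + 0.2326 × 3.4704% = 7.4221%.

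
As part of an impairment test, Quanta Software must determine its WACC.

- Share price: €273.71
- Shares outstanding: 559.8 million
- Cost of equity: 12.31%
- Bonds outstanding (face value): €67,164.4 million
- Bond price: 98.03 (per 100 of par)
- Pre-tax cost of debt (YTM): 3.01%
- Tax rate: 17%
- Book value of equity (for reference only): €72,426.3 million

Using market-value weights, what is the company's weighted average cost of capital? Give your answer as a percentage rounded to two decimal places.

9.36%

Market value of equity E = 273.71 × 559.8m = 153222.858m. Market value of debt D = 67164.4m × 98.03/100 = 65841.26132m.
Total capital V = 153222.858 + 65841.26132 = 219064.11932.
Equity: weight = 153222.858/219064.11932 = 0.6994; cost = 12.31%.
Bonds outstanding: weight = 65841.26132/219064.11932 = 0.3006; after-tax cost = 3.01% × (1 − 17%) = 2.4983%.
WACC = 0.6994 × 12.3100% + 0.3006 × 2.4983% = 9.3610%.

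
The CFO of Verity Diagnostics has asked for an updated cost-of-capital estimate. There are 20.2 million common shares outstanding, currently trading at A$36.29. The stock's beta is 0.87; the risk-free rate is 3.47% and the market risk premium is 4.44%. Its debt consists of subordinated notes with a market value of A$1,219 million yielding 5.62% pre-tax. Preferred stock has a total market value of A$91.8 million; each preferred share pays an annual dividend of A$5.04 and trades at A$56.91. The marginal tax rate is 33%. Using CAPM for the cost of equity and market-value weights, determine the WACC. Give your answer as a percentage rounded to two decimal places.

5.27%

Cost of equity via CAPM: Re = 3.47% + 0.87 × 4.44% = 7.3328%.
Cost of preferred: Rp = 5.04 / 56.91 = 8.8561%.
Market value of equity E = 36.29 × 20.2m = 733.058m.
Total capital V = 733.058 + 91.8 + 1219 = 2043.858.
Equity: weight = 733.058/2043.858 = 0.3587; cost = 7.3328%.
Preferred: weight = 91.8/2043.858 = 0.0449; cost = 8.8561%.
Subordinated notes: weight = 1219/2043.858 = 0.5964; after-tax cost = 5.62% × (1 − 33%) = 3.7654%.
WACC = 0.3587 × 7.3328% + 0.0449 × 8.8561% + 0.5964 × 3.7654% = 5.2735%.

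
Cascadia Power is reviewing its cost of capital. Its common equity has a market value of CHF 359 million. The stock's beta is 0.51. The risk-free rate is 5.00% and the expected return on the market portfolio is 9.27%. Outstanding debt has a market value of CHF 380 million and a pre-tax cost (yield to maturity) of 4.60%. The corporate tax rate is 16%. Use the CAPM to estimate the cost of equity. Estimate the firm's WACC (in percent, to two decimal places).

Market risk premium = 9.27% − 5.0% = 4.27%.
Cost of equity via CAPM: Re = 5.0% + 0.51 × 4.27% = 7.1777%.
Total capital V = 359 + 380 = 739.
Equity: weight = 359/739 = 0.4858; cost = 7.1777%.
Debt: weight = 380/739 = 0.5142; after-tax cost = 4.6% × (1 − 16%) = 3.8640%.
WACC = 0.4858 × 7.1777% + 0.5142 × 3.8640% = 5.4738%.

5.47%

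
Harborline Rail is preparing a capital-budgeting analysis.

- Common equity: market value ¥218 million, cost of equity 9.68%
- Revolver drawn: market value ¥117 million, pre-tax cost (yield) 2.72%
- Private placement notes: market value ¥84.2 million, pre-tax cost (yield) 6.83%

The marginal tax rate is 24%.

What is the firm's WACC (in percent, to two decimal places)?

Total capital V = 218 + 117 + 84.2 = 419.2.
Equity: weight = 218/419.2 = 0.5200; cost = 9.68%.
Revolver drawn: weight = 117/419.2 = 0.2791; after-tax cost = 2.72% × (1 − 24%) = 2.0672%.
Private placement notes: weight = 84.2/419.2 = 0.2009; after-tax cost = 6.83% × (1 − 24%) = 5.1908%.
WACC = 0.5200 × 9.6800% + 0.2791 × 2.0672% + 0.2009 × 5.1908% = 6.6535%.

6.65%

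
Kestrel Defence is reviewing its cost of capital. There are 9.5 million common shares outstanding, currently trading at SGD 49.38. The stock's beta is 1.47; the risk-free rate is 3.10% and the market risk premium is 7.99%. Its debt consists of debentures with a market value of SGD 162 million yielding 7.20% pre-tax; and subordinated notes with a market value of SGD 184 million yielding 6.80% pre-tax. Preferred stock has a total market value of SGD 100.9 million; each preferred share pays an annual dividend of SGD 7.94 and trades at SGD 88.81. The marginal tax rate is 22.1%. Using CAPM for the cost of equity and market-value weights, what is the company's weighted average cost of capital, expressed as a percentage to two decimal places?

10.64%

Cost of equity via CAPM: Re = 3.1% + 1.47 × 7.99% = 14.8453%.
Cost of preferred: Rp = 7.94 / 88.81 = 8.9404%.
Market value of equity E = 49.38 × 9.5m = 469.11m.
Total capital V = 469.11 + 100.9 + 162 + 184 = 916.01.
Equity: weight = 469.11/916.01 = 0.5121; cost = 14.8453%.
Preferred: weight = 100.9/916.01 = 0.1102; cost = 8.9404%.
Debentures: weight = 162/916.01 = 0.1769; after-tax cost = 7.2% × (1 − 22.1%) = 5.6088%.
Subordinated notes: weight = 184/916.01 = 0.2009; after-tax cost = 6.8% × (1 − 22.1%) = 5.2972%.
WACC = 0.5121 × 14.8453% + 0.1102 × 8.9404% + 0.1769 × 5.6088% + 0.2009 × 5.2972% = 10.6434%.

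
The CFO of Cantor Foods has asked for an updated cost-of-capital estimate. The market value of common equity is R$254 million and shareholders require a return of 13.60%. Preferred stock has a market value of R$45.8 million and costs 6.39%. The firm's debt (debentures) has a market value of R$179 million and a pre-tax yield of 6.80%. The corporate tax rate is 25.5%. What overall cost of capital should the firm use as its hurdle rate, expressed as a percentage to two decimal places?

Total capital V = 254 + 45.8 + 179 = 478.8.
Equity: weight = 254/478.8 = 0.5305; cost = 13.6%.
Preferred: weight = 45.8/478.8 = 0.0957; cost = 6.39%.
Debentures: weight = 179/478.8 = 0.3739; after-tax cost = 6.8% × (1 − 25.5%) = 5.0660%.
WACC = 0.5305 × 13.6000% + 0.0957 × 6.3900% + 0.3739 × 5.0660% = 9.7199%.

9.72%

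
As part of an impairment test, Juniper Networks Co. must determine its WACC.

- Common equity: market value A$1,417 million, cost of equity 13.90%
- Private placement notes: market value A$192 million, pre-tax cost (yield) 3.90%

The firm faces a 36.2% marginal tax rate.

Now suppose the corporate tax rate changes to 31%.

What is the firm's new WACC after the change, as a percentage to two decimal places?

After the change:
Total capital V = 1417 + 192 = 1609.
Equity: weight = 1417/1609 = 0.8807; cost = 13.9%.
Private placement notes: weight = 192/1609 = 0.1193; after-tax cost = 3.9% × (1 − 31%) = 2.6910%.
WACC = 0.8807 × 13.9000% + 0.1193 × 2.6910% = 12.5624%.

12.56%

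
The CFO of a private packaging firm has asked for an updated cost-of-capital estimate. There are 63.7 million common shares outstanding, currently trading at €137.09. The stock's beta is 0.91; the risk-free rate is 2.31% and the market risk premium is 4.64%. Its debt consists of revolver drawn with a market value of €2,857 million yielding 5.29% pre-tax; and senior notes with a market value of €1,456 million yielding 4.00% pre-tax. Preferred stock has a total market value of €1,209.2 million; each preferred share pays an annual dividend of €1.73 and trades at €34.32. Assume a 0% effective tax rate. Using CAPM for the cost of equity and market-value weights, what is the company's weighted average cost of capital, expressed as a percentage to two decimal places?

5.90%

Cost of equity via CAPM: Re = 2.31% + 0.91 × 4.64% = 6.5324%.
Cost of preferred: Rp = 1.73 / 34.32 = 5.0408%.
Market value of equity E = 137.09 × 63.7m = 8732.633m.
Total capital V = 8732.633 + 1209.2 + 2857 + 1456 = 14254.833.
Equity: weight = 8732.633/14254.833 = 0.6126; cost = 6.5324%.
Preferred: weight = 1209.2/14254.833 = 0.0848; cost = 5.0408%.
Revolver drawn: weight = 2857/14254.833 = 0.2004; after-tax cost = 5.29% × (1 − 0%) = 5.2900%.
Senior notes: weight = 1456/14254.833 = 0.1021; after-tax cost = 4% × (1 − 0%) = 4.0000%.
WACC = 0.6126 × 6.5324% + 0.0848 × 5.0408% + 0.2004 × 5.2900% + 0.1021 × 4.0000% = 5.8982%.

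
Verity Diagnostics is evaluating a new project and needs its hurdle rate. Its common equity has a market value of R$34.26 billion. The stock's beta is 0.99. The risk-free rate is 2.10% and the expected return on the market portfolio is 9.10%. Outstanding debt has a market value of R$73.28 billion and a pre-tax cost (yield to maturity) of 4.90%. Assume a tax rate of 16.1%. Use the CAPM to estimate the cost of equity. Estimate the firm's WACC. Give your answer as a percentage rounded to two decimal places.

Market risk premium = 9.1% − 2.1% = 7.0%.
Cost of equity via CAPM: Re = 2.1% + 0.99 × 7.0% = 9.0300%.
Total capital V = 34.26 + 73.28 = 107.54.
Equity: weight = 34.26/107.54 = 0.3186; cost = 9.03%.
Debt: weight = 73.28/107.54 = 0.6814; after-tax cost = 4.9% × (1 − 16.1%) = 4.1111%.
WACC = 0.3186 × 9.0300% + 0.6814 × 4.1111% = 5.6782%.

5.68%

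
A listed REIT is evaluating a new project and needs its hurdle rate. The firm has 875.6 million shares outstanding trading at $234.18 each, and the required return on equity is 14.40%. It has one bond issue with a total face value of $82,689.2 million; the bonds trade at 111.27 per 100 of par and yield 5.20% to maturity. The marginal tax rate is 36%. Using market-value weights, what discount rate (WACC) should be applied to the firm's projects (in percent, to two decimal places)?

Market value of equity E = 234.18 × 875.6m = 205048.008m. Market value of debt D = 82689.2m × 111.27/100 = 92008.27284m.
Total capital V = 205048.008 + 92008.27284 = 297056.28084.
Equity: weight = 205048.008/297056.28084 = 0.6903; cost = 14.4%.
Bonds outstanding: weight = 92008.27284/297056.28084 = 0.3097; after-tax cost = 5.2% × (1 − 36%) = 3.3280%.
WACC = 0.6903 × 14.4000% + 0.3097 × 3.3280% = 10.9706%.

10.97%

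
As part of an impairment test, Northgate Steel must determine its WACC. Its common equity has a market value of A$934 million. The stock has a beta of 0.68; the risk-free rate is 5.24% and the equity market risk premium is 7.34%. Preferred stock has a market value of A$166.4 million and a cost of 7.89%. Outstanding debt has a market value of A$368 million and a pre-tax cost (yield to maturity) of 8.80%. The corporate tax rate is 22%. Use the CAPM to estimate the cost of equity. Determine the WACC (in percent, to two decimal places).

9.12%

Cost of equity via CAPM: Re = 5.24% + 0.68 × 7.34% = 10.2312%.
Total capital V = 934 + 166.4 + 368 = 1468.4.
Equity: weight = 934/1468.4 = 0.6361; cost = 10.2312%.
Preferred: weight = 166.4/1468.4 = 0.1133; cost = 7.89%.
Debt: weight = 368/1468.4 = 0.2506; after-tax cost = 8.8% × (1 − 22%) = 6.8640%.
WACC = 0.6361 × 10.2312% + 0.1133 × 7.8900% + 0.2506 × 6.8640% = 9.1220%.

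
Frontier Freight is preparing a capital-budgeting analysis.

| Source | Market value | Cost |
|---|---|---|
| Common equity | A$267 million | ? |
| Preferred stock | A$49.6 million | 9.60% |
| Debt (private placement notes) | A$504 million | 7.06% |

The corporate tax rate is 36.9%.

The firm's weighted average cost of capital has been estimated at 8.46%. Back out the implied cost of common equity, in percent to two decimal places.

15.81%

Total capital V = 267 + 49.6 + 504 = 820.6.
Equity weight = 267/820.6 = 0.3254.
Preferred weight = 49.6/820.6 = 0.0604.
Private placement notes weight = 504/820.6 = 0.6142.
Debt contribution = 0.6142 × 7.06% × (1 − 36.9%) = 2.7361%.
Preferred contribution = 0.0604 × 9.6% = 0.5803%.
Required equity contribution = 8.46% − 3.3164% = 5.1436%.
Re = 5.1436% / 0.3254 = 15.8085%.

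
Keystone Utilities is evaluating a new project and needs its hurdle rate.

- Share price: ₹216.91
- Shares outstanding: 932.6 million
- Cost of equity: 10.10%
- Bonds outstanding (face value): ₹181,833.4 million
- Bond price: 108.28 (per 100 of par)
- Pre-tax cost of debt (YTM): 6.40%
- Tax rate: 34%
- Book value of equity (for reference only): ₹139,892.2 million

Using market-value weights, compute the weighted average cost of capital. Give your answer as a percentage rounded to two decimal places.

7.20%

Market value of equity E = 216.91 × 932.6m = 202290.266m. Market value of debt D = 181833.4m × 108.28/100 = 196889.20552m.
Total capital V = 202290.266 + 196889.20552 = 399179.47152.
Equity: weight = 202290.266/399179.47152 = 0.5068; cost = 10.1%.
Bonds outstanding: weight = 196889.20552/399179.47152 = 0.4932; after-tax cost = 6.4% × (1 − 34%) = 4.2240%.
WACC = 0.5068 × 10.1000% + 0.4932 × 4.2240% = 7.2018%.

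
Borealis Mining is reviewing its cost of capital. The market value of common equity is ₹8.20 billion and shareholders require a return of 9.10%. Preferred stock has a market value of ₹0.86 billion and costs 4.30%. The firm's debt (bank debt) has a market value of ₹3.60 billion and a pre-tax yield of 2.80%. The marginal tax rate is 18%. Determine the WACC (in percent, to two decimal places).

6.84%

Total capital V = 8.2 + 0.86 + 3.6 = 12.66.
Equity: weight = 8.2/12.66 = 0.6477; cost = 9.1%.
Preferred: weight = 0.86/12.66 = 0.0679; cost = 4.3%.
Bank debt: weight = 3.6/12.66 = 0.2844; after-tax cost = 2.8% × (1 − 18%) = 2.2960%.
WACC = 0.6477 × 9.1000% + 0.0679 × 4.3000% + 0.2844 × 2.2960% = 6.8391%.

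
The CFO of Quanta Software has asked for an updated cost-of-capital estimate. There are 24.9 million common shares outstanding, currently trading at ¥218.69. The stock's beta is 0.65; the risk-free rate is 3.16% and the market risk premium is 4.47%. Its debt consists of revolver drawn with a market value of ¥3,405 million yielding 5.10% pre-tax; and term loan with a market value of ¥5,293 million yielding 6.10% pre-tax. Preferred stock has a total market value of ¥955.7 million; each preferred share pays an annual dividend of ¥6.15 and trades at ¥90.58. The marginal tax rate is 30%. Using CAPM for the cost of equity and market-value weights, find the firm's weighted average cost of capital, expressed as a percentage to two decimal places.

Cost of equity via CAPM: Re = 3.16% + 0.65 × 4.47% = 6.0655%.
Cost of preferred: Rp = 6.15 / 90.58 = 6.7896%.
Market value of equity E = 218.69 × 24.9m = 5445.381m.
Total capital V = 5445.381 + 955.7 + 3405 + 5293 = 15099.081.
Equity: weight = 5445.381/15099.081 = 0.3606; cost = 6.0655%.
Preferred: weight = 955.7/15099.081 = 0.0633; cost = 6.7896%.
Revolver drawn: weight = 3405/15099.081 = 0.2255; after-tax cost = 5.1% × (1 − 30%) = 3.5700%.
Term loan: weight = 5293/15099.081 = 0.3506; after-tax cost = 6.1% × (1 − 30%) = 4.2700%.
WACC = 0.3606 × 6.0655% + 0.0633 × 6.7896% + 0.2255 × 3.5700% + 0.3506 × 4.2700% = 4.9192%.

4.92%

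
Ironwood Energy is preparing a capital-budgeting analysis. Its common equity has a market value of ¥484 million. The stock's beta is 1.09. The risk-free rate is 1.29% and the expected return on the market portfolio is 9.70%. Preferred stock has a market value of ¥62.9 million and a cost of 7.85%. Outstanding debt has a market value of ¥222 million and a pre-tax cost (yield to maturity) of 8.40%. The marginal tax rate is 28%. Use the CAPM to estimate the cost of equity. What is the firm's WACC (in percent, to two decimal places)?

Market risk premium = 9.7% − 1.29% = 8.41%.
Cost of equity via CAPM: Re = 1.29% + 1.09 × 8.41% = 10.4569%.
Total capital V = 484 + 62.9 + 222 = 768.9.
Equity: weight = 484/768.9 = 0.6295; cost = 10.4569%.
Preferred: weight = 62.9/768.9 = 0.0818; cost = 7.85%.
Debt: weight = 222/768.9 = 0.2887; after-tax cost = 8.4% × (1 − 28%) = 6.0480%.
WACC = 0.6295 × 10.4569% + 0.0818 × 7.8500% + 0.2887 × 6.0480% = 8.9707%.

8.97%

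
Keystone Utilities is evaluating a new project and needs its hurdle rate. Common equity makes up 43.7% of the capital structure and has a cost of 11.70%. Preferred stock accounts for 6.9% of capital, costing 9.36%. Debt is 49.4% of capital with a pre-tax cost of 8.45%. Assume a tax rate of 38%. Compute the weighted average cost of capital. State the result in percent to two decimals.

8.35%

After-tax cost of debt = 8.45% × (1 − 38%) = 5.2390%.
WACC = 0.437 × 11.7000% + 0.069 × 9.3600% + 0.494 × 5.2390% = 8.3468%.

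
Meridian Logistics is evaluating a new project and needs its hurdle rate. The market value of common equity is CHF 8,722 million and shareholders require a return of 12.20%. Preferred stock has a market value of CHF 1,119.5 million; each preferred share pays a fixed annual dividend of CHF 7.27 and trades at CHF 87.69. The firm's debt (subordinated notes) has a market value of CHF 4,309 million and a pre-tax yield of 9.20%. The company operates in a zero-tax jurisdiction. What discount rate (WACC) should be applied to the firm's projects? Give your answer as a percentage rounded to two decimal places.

Cost of preferred: Rp = 7.27 / 87.69 = 8.2906%.
Total capital V = 8722 + 1119.5 + 4309 = 14150.5.
Equity: weight = 8722/14150.5 = 0.6164; cost = 12.2%.
Preferred: weight = 1119.5/14150.5 = 0.0791; cost = 8.2906%.
Subordinated notes: weight = 4309/14150.5 = 0.3045; after-tax cost = 9.2% × (1 − 0%) = 9.2000%.
WACC = 0.6164 × 12.2000% + 0.0791 × 8.2906% + 0.3045 × 9.2000% = 10.9772%.

10.98%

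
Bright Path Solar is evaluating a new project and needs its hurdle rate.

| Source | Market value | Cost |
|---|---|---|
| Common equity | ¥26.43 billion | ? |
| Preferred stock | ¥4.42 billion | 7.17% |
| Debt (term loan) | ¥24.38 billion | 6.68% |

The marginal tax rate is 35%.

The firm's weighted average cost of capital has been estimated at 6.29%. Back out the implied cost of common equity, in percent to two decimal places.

7.94%

Total capital V = 26.43 + 4.42 + 24.38 = 55.23.
Equity weight = 26.43/55.23 = 0.4785.
Preferred weight = 4.42/55.23 = 0.0800.
Term loan weight = 24.38/55.23 = 0.4414.
Debt contribution = 0.4414 × 6.68% × (1 − 35%) = 1.9167%.
Preferred contribution = 0.0800 × 7.17% = 0.5738%.
Required equity contribution = 6.29% − 2.4905% = 3.7995%.
Re = 3.7995% / 0.4785 = 7.9397%.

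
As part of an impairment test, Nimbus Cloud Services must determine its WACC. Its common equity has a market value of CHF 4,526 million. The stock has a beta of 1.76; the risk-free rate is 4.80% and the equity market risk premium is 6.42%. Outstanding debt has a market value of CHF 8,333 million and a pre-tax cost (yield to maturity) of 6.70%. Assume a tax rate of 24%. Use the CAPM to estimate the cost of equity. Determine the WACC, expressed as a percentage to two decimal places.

8.97%

Cost of equity via CAPM: Re = 4.8% + 1.76 × 6.42% = 16.0992%.
Total capital V = 4526 + 8333 = 12859.
Equity: weight = 4526/12859 = 0.3520; cost = 16.0992%.
Debt: weight = 8333/12859 = 0.6480; after-tax cost = 6.7% × (1 − 24%) = 5.0920%.
WACC = 0.3520 × 16.0992% + 0.6480 × 5.0920% = 8.9662%.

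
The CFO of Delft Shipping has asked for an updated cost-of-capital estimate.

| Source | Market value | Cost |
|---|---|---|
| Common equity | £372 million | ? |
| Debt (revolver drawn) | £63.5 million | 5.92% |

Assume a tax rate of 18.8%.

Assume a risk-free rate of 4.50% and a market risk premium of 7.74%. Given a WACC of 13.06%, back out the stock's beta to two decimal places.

Total capital V = 372 + 63.5 = 435.5.
Equity weight = 372/435.5 = 0.8542.
Revolver drawn weight = 63.5/435.5 = 0.1458.
Debt contribution = 0.1458 × 5.92% × (1 − 18.8%) = 0.7009%.
Required equity contribution = 13.06% − 0.7009% = 12.3591%  ⇒  Re = 14.4688%.
CAPM: 14.4688% = 4.5% + β × 7.74%  ⇒  β = 1.2880.

1.29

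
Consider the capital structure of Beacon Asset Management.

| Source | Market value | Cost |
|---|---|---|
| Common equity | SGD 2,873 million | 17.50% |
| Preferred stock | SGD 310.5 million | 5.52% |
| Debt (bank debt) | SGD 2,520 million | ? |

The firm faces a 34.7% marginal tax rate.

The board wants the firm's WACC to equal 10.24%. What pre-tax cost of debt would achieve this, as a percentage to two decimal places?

Total capital V = 2873 + 310.5 + 2520 = 5703.5.
Equity weight = 2873/5703.5 = 0.5037.
Preferred weight = 310.5/5703.5 = 0.0544.
Bank debt weight = 2520/5703.5 = 0.4418.
Equity contribution = 0.5037 × 17.5% = 8.8152%.
Preferred contribution = 0.0544 × 5.52% = 0.3005%.
Remaining for debt = 10.24% − 9.1157% = 1.1243%.
Rd × (1 − 34.7%) × 0.4418 = 1.1243%  ⇒  Rd = 3.8968%.

3.90%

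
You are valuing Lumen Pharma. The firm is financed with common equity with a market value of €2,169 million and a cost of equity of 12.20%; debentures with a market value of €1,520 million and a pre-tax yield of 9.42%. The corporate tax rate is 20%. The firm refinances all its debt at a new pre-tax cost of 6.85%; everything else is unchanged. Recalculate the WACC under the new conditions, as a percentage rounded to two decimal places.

After the change:
Total capital V = 2169 + 1520 = 3689.
Equity: weight = 2169/3689 = 0.5880; cost = 12.2%.
Debentures: weight = 1520/3689 = 0.4120; after-tax cost = 6.85% × (1 − 20%) = 5.4800%.
WACC = 0.5880 × 12.2000% + 0.4120 × 5.4800% = 9.4311%.

9.43%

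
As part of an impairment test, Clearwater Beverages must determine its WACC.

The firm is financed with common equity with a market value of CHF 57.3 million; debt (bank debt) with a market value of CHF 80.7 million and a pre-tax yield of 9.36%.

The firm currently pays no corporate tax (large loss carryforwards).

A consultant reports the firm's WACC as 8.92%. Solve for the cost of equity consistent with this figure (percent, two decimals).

Total capital V = 57.3 + 80.7 = 138.
Equity weight = 57.3/138 = 0.4152.
Bank debt weight = 80.7/138 = 0.5848.
Debt contribution = 0.5848 × 9.36% × (1 − 0%) = 5.4736%.
Required equity contribution = 8.92% − 5.4736% = 3.4464%.
Re = 3.4464% / 0.4152 = 8.3003%.

8.30%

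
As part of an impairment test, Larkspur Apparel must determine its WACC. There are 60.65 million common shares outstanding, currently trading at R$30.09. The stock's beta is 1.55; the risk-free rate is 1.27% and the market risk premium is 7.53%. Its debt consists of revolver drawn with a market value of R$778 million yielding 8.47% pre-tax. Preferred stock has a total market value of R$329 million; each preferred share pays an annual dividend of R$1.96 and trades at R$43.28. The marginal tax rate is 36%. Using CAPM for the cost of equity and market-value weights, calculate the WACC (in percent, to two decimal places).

Cost of equity via CAPM: Re = 1.27% + 1.55 × 7.53% = 12.9415%.
Cost of preferred: Rp = 1.96 / 43.28 = 4.5287%.
Market value of equity E = 30.09 × 60.65m = 1824.9585m.
Total capital V = 1824.9585 + 329 + 778 = 2931.9585.
Equity: weight = 1824.9585/2931.9585 = 0.6224; cost = 12.9415%.
Preferred: weight = 329/2931.9585 = 0.1122; cost = 4.5287%.
Revolver drawn: weight = 778/2931.9585 = 0.2654; after-tax cost = 8.47% × (1 − 36%) = 5.4208%.
WACC = 0.6224 × 12.9415% + 0.1122 × 4.5287% + 0.2654 × 5.4208% = 10.0019%.

10.00%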